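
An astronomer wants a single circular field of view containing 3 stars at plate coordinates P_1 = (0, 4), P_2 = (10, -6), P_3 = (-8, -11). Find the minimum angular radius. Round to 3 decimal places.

Side lengths²: P_1P_2² = 200, P_1P_3² = 289, P_2P_3² = 349.
Since P_2P_3² = 349 < 289 + 200 = 489, the triangle is acute, so the smallest enclosing circle is the circumcircle.
Circumcentre = (11/46, -265/46), r² = 100861/1058.
r = √(100861/1058) ≈ 9.764.

9.764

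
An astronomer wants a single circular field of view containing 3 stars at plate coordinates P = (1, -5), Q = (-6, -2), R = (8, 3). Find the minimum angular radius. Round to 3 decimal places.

Side lengths²: PQ² = 58, PR² = 113, QR² = 221.
Since QR² = 221 ≥ 113 + 58 = 171, the angle opposite QR is not acute, so the smallest enclosing circle has QR as diameter.
Centre = midpoint of QR = (1, 0.5), r² = 221/4 = 55.25.
r = √(55.25) ≈ 7.433.

7.433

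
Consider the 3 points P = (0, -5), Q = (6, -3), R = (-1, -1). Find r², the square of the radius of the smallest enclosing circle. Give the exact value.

4505/338

Side lengths²: PQ² = 40, PR² = 17, QR² = 53.
Since QR² = 53 < 40 + 17 = 57, the triangle is acute, so the smallest enclosing circle is the circumcircle.
Circumcentre = (63/26, -59/26), r² = 4505/338.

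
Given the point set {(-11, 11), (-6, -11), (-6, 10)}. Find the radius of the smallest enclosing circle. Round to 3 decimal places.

Call the three points A, B, C in the order given.
Side lengths²: AB² = 509, AC² = 26, BC² = 441.
Since AB² = 509 ≥ 441 + 26 = 467, the angle opposite AB is not acute, so the smallest enclosing circle has AB as diameter.
Centre = midpoint of AB = (-8.5, 0), r² = 509/4 = 127.25.
r = √(127.25) ≈ 11.281.

11.281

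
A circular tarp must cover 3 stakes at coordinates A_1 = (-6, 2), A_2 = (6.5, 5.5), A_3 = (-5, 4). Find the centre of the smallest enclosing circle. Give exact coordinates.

(0.25, 3.75)

Side lengths²: A_1A_2² = 168.5, A_1A_3² = 5, A_2A_3² = 134.5.
Since A_1A_2² = 168.5 ≥ 134.5 + 5 = 139.5, the angle opposite A_1A_2 is not acute, so the smallest enclosing circle has A_1A_2 as diameter.
Centre = midpoint of A_1A_2 = (0.25, 3.75), r² = 168.5/4 = 42.125.
Centre = (0.25, 3.75).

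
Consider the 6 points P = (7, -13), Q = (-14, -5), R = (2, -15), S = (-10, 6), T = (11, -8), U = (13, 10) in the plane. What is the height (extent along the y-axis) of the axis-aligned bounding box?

max y = 10, min y = -15, so height = 25.

25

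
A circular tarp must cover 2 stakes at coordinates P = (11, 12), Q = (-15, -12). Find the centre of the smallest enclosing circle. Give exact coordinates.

The smallest circle enclosing two points has them as diameter endpoints.
Centre = midpoint = (-2, 0); r² = |PQ|²/4 = 1252/4 = 313.
Centre = (-2, 0).

(-2, 0)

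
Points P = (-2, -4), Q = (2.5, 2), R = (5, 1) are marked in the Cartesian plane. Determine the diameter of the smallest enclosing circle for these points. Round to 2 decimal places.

8.60

Side lengths²: PQ² = 56.25, PR² = 74, QR² = 7.25.
Since PR² = 74 ≥ 56.25 + 7.25 = 63.5, the angle opposite PR is not acute, so the smallest enclosing circle has PR as diameter.
Centre = midpoint of PR = (1.5, -1.5), r² = 74/4 = 18.5.
Diameter = 2r = 2√(18.5) ≈ 8.60.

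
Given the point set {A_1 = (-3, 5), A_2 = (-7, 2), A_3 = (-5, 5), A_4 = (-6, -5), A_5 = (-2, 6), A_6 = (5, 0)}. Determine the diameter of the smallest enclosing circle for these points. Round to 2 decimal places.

12.93

The minimum enclosing circle is determined by three boundary points: A_3, A_4, A_6.
Their circumcentre is (-61/42, -17/42) with r² = 36865/882.
The farthest remaining point A_5 is at distance² 36445/882 ≤ 36865/882.
Diameter = 2r = 2√(36865/882) ≈ 12.93.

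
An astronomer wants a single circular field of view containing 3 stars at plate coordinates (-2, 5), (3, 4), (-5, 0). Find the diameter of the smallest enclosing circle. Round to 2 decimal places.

Call the three points A, B, C in the order given.
Side lengths²: AB² = 26, AC² = 34, BC² = 80.
Since BC² = 80 ≥ 34 + 26 = 60, the angle opposite BC is not acute, so the smallest enclosing circle has BC as diameter.
Centre = midpoint of BC = (-1, 2), r² = 80/4 = 20.
Diameter = 2r = 2√20 ≈ 8.94.

8.94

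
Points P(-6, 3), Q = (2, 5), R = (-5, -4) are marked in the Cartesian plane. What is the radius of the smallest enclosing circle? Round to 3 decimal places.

Side lengths²: PQ² = 68, PR² = 50, QR² = 130.
Since QR² = 130 ≥ 68 + 50 = 118, the angle opposite QR is not acute, so the smallest enclosing circle has QR as diameter.
Centre = midpoint of QR = (-1.5, 0.5), r² = 130/4 = 32.5.
r = √(32.5) ≈ 5.701.

5.701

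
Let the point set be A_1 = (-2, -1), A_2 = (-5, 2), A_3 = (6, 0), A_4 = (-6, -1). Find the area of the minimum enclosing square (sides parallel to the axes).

The bounding box has width 12 and height 3.
An axis-aligned square enclosing the set must have side ≥ max(width, height).
So the minimum side is max(12, 3) = 12.
Area = 12² = 144.

144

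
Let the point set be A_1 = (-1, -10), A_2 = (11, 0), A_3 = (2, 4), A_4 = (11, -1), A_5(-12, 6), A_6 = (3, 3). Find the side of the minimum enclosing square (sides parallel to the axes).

The bounding box has width 23 and height 16.
An axis-aligned square enclosing the set must have side ≥ max(width, height).
So the minimum side is max(23, 16) = 23.

23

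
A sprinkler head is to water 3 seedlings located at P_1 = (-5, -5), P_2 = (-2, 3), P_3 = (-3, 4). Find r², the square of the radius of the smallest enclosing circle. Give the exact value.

Side lengths²: P_1P_2² = 73, P_1P_3² = 85, P_2P_3² = 2.
Since P_1P_3² = 85 ≥ 73 + 2 = 75, the angle opposite P_1P_3 is not acute, so the smallest enclosing circle has P_1P_3 as diameter.
Centre = midpoint of P_1P_3 = (-4, -0.5), r² = 85/4 = 21.25.

21.25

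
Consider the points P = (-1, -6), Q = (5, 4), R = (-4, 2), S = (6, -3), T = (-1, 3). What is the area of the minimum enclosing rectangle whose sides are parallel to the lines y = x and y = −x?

In coordinates u = x + y, v = x − y the rectangle is axis-aligned; the map (x,y)→(u,v) scales areas by 2.
u-values: -7, 9, -2, 3, 2; range = 9 − (-7) = 16.
v-values: 5, 1, -6, 9, -4; range = 9 − (-6) = 15.
Area = (16 × 15) / 2 = 120.

120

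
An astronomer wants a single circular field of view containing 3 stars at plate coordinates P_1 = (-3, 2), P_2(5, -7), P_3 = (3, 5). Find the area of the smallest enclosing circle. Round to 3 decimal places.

124.665

Side lengths²: P_1P_2² = 145, P_1P_3² = 45, P_2P_3² = 148.
Since P_2P_3² = 148 < 145 + 45 = 190, the triangle is acute, so the smallest enclosing circle is the circumcircle.
Circumcentre = (31/13, -33/26), r² = 26825/676.
Area = π·r² = π·26825/676 ≈ 124.665.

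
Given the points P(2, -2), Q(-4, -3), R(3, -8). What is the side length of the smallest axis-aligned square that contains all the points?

7

The bounding box has width 7 and height 6.
An axis-aligned square enclosing the set must have side ≥ max(width, height).
So the minimum side is max(7, 6) = 7.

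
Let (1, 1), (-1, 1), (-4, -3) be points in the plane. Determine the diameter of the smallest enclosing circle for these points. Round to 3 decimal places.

6.403

Call the three points A, B, C in the order given.
Side lengths²: AB² = 4, AC² = 41, BC² = 25.
Since AC² = 41 ≥ 25 + 4 = 29, the angle opposite AC is not acute, so the smallest enclosing circle has AC as diameter.
Centre = midpoint of AC = (-1.5, -1), r² = 41/4 = 10.25.
Diameter = 2r = 2√(10.25) ≈ 6.403.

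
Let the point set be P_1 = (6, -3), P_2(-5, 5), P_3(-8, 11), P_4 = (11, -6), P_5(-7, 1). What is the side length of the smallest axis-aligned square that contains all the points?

The bounding box has width 19 and height 17.
An axis-aligned square enclosing the set must have side ≥ max(width, height).
So the minimum side is max(19, 17) = 19.

19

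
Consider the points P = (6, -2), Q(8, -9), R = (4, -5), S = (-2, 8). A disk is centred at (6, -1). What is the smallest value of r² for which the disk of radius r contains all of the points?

145

The required radius is the distance from (6, -1) to the farthest point.
Squared distances: 1, 68, 20, 145.
Maximum is 145, attained at S.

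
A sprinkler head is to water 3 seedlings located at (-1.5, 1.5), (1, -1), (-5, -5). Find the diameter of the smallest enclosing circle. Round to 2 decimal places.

7.53

Call the three points A, B, C in the order given.
Side lengths²: AB² = 12.5, AC² = 54.5, BC² = 52.
Since AC² = 54.5 < 52 + 12.5 = 64.5, the triangle is acute, so the smallest enclosing circle is the circumcircle.
Circumcentre = (-2.6, -2.1), r² = 14.17.
Diameter = 2r = 2√(14.17) ≈ 7.53.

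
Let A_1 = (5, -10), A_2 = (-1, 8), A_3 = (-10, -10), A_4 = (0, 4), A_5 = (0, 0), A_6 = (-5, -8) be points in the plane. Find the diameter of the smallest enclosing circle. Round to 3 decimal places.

The minimum enclosing circle is determined by three boundary points: A_1, A_2, A_3.
Their circumcentre is (-2.5, -2.5) with r² = 112.5.
The farthest remaining point A_4 is at distance² 48.5 ≤ 112.5.
Diameter = 2r = 2√(112.5) ≈ 21.213.

21.213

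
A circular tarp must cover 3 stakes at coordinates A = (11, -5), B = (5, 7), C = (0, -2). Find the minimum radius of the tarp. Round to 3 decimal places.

Side lengths²: AB² = 180, AC² = 130, BC² = 106.
Since AB² = 180 < 130 + 106 = 236, the triangle is acute, so the smallest enclosing circle is the circumcircle.
Circumcentre = (124/19, 5/19), r² = 17225/361.
r = √(17225/361) ≈ 6.908.

6.908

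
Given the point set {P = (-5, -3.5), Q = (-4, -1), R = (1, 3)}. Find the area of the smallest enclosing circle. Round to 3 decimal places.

61.457

Side lengths²: PQ² = 7.25, PR² = 78.25, QR² = 41.
Since PR² = 78.25 ≥ 41 + 7.25 = 48.25, the angle opposite PR is not acute, so the smallest enclosing circle has PR as diameter.
Centre = midpoint of PR = (-2, -0.25), r² = 78.25/4 = 19.5625.
Area = π·r² = π·19.5625 ≈ 61.457.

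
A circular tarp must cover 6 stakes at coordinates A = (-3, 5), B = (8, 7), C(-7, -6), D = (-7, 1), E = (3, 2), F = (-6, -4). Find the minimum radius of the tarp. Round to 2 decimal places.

By Welzl's lemma the MEC is supported by two points (diametrically opposite) or three points (on a circumcircle).
The farthest pair is B–C with squared distance 394. The circle on this segment as diameter has centre (0.5, 0.5) and r² = 394/4 = 98.5.
Check A: distance² to centre = 32.5 ≤ 98.5, so it lies inside.
All remaining points lie in this disk, and no smaller disk contains both endpoints, so this is the minimum enclosing circle.
r = √(98.5) ≈ 9.92.

9.92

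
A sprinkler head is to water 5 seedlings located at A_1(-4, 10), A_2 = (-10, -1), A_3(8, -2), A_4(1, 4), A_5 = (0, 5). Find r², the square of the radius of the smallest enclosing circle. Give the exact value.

The minimum enclosing circle is determined by three boundary points: A_1, A_2, A_3.
Their circumcentre is (-29/34, 39/34) with r² = 51025/578.
The farthest remaining point A_5 is at distance² 9001/578 ≤ 51025/578.

51025/578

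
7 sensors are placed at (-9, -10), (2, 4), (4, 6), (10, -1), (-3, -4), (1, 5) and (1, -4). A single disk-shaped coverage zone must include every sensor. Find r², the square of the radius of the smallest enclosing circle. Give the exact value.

The minimum enclosing circle is determined by three boundary points: (-9, -10), (4, 6), (10, -1).
Their circumcentre is (-7/22, -83/22) with r² = 27625/242.
The farthest remaining point (1, 5) is at distance² 19045/242 ≤ 27625/242.

27625/242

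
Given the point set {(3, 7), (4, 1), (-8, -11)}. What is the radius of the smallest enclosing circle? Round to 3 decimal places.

Call the three points A, B, C in the order given.
Side lengths²: AB² = 37, AC² = 445, BC² = 288.
Since AC² = 445 ≥ 288 + 37 = 325, the angle opposite AC is not acute, so the smallest enclosing circle has AC as diameter.
Centre = midpoint of AC = (-2.5, -2), r² = 445/4 = 111.25.
r = √(111.25) ≈ 10.548.

10.548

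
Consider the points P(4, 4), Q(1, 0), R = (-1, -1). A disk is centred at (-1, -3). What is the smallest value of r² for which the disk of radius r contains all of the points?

74

The required radius is the distance from (-1, -3) to the farthest point.
Squared distances: 74, 13, 4.
Maximum is 74, attained at P.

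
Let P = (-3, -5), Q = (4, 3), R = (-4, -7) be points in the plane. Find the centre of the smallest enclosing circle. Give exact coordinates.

(0, -2)

Side lengths²: PQ² = 113, PR² = 5, QR² = 164.
Since QR² = 164 ≥ 113 + 5 = 118, the angle opposite QR is not acute, so the smallest enclosing circle has QR as diameter.
Centre = midpoint of QR = (0, -2), r² = 164/4 = 41.
Centre = (0, -2).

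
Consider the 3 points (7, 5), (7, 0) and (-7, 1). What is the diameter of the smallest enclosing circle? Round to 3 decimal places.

Call the three points A, B, C in the order given.
Side lengths²: AB² = 25, AC² = 212, BC² = 197.
Since AC² = 212 < 197 + 25 = 222, the triangle is acute, so the smallest enclosing circle is the circumcircle.
Circumcentre = (1/7, 2.5), r² = 10441/196.
Diameter = 2r = 2√(10441/196) ≈ 14.597.

14.597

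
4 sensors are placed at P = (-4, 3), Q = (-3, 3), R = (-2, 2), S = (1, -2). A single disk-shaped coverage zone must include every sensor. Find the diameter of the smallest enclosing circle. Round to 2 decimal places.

A smallest enclosing disk is always determined by at most three of the input points on its boundary.
The farthest pair is P–S with squared distance 50. The circle on this segment as diameter has centre (-1.5, 0.5) and r² = 50/4 = 12.5.
Check Q: distance² to centre = 8.5 ≤ 12.5, so it lies inside.
All remaining points lie in this disk, and no smaller disk contains both endpoints, so this is the minimum enclosing circle.
Diameter = 2r = 2√(12.5) ≈ 7.07.

7.07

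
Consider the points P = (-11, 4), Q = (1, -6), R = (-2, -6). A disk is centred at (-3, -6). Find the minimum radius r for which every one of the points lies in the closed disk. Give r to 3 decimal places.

12.806

The required radius is the distance from (-3, -6) to the farthest point.
Squared distances: 164, 16, 1.
Maximum is 164, attained at P.
r = √164 ≈ 12.806.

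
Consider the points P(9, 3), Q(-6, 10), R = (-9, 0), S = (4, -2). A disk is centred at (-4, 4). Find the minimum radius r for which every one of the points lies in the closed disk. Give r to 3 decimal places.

13.038

The required radius is the distance from (-4, 4) to the farthest point.
Squared distances: 170, 40, 41, 100.
Maximum is 170, attained at P.
r = √170 ≈ 13.038.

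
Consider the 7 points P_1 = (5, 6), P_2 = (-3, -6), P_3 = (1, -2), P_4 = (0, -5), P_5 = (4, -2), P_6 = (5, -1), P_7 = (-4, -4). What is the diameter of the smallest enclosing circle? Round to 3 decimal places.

14.422

A smallest enclosing disk is always determined by at most three of the input points on its boundary.
The farthest pair is P_1–P_2 with squared distance 208. The circle on this segment as diameter has centre (1, 0) and r² = 208/4 = 52.
Check P_3: distance² to centre = 4 ≤ 52, so it lies inside.
All remaining points lie in this disk, and no smaller disk contains both endpoints, so this is the minimum enclosing circle.
Diameter = 2r = 2√52 ≈ 14.422.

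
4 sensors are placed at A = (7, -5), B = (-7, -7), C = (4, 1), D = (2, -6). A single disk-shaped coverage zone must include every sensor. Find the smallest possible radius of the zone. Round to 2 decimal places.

The minimum enclosing circle is determined by three boundary points: A, B, C.
Their circumcentre is (-1/6, -29/6) with r² = 925/18.
The farthest remaining point D is at distance² 109/18 ≤ 925/18.
r = √(925/18) ≈ 7.17.

7.17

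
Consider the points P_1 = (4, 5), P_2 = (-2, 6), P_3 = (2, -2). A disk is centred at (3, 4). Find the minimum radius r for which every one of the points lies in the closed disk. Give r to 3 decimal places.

The required radius is the distance from (3, 4) to the farthest point.
Squared distances: 2, 29, 37.
Maximum is 37, attained at P_3.
r = √37 ≈ 6.083.

6.083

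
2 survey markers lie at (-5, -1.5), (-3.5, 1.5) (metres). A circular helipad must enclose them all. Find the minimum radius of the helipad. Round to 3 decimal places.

1.677

The smallest circle enclosing two points has them as diameter endpoints.
Centre = midpoint = (-4.25, 0); r² = |(-5, -1.5)−(-3.5, 1.5)|²/4 = 11.25/4 = 2.8125.
r = √(2.8125) ≈ 1.677.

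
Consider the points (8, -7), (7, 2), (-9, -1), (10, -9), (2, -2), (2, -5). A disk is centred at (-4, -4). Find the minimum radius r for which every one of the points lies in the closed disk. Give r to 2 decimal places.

The required radius is the distance from (-4, -4) to the farthest point.
Squared distances: 153, 157, 34, 221, 40, 37.
Maximum is 221, attained at (10, -9).
r = √221 ≈ 14.87.

14.87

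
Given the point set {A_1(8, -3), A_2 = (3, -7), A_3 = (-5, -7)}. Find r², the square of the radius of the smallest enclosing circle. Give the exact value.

46.25

Side lengths²: A_1A_2² = 41, A_1A_3² = 185, A_2A_3² = 64.
Since A_1A_3² = 185 ≥ 64 + 41 = 105, the angle opposite A_1A_3 is not acute, so the smallest enclosing circle has A_1A_3 as diameter.
Centre = midpoint of A_1A_3 = (1.5, -5), r² = 185/4 = 46.25.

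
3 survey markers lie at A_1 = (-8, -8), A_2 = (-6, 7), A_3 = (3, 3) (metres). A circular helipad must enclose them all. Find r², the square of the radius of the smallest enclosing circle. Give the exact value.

Side lengths²: A_1A_2² = 229, A_1A_3² = 242, A_2A_3² = 97.
Since A_1A_3² = 242 < 229 + 97 = 326, the triangle is acute, so the smallest enclosing circle is the circumcircle.
Circumcentre = (-107/26, -23/26), r² = 22213/338.

22213/338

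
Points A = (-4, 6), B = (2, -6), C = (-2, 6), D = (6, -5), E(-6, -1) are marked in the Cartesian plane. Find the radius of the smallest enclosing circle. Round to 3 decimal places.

7.433

By Welzl's lemma the MEC is supported by two points (diametrically opposite) or three points (on a circumcircle).
The farthest pair is A–D with squared distance 221. The circle on this segment as diameter has centre (1, 0.5) and r² = 221/4 = 55.25.
Check B: distance² to centre = 43.25 ≤ 55.25, so it lies inside.
All remaining points lie in this disk, and no smaller disk contains both endpoints, so this is the minimum enclosing circle.
r = √(55.25) ≈ 7.433.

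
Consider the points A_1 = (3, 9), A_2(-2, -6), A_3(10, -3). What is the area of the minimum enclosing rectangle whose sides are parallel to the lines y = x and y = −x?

190

In coordinates u = x + y, v = x − y the rectangle is axis-aligned; the map (x,y)→(u,v) scales areas by 2.
u-values: 12, -8, 7; range = 12 − (-8) = 20.
v-values: -6, 4, 13; range = 13 − (-6) = 19.
Area = (20 × 19) / 2 = 190.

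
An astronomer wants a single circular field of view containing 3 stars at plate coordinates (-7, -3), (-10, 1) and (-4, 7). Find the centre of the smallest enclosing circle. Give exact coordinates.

Call the three points A, B, C in the order given.
Side lengths²: AB² = 25, AC² = 109, BC² = 72.
Since AC² = 109 ≥ 72 + 25 = 97, the angle opposite AC is not acute, so the smallest enclosing circle has AC as diameter.
Centre = midpoint of AC = (-5.5, 2), r² = 109/4 = 27.25.
Centre = (-5.5, 2).

(-5.5, 2)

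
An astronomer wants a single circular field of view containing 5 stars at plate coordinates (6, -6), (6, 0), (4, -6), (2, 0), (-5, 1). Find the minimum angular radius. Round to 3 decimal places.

A smallest enclosing disk is always determined by at most three of the input points on its boundary.
The farthest pair is (6, -6)–(-5, 1) with squared distance 170. The circle on this segment as diameter has centre (0.5, -2.5) and r² = 170/4 = 42.5.
Check (6, 0): distance² to centre = 36.5 ≤ 42.5, so it lies inside.
All remaining points lie in this disk, and no smaller disk contains both endpoints, so this is the minimum enclosing circle.
r = √(42.5) ≈ 6.519.

6.519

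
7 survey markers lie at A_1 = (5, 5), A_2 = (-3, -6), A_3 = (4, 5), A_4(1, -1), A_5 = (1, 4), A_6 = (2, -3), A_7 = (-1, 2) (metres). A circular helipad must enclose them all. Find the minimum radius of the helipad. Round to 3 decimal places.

6.801

A smallest enclosing disk is always determined by at most three of the input points on its boundary.
The farthest pair is A_1–A_2 with squared distance 185. The circle on this segment as diameter has centre (1, -0.5) and r² = 185/4 = 46.25.
Check A_3: distance² to centre = 39.25 ≤ 46.25, so it lies inside.
All remaining points lie in this disk, and no smaller disk contains both endpoints, so this is the minimum enclosing circle.
r = √(46.25) ≈ 6.801.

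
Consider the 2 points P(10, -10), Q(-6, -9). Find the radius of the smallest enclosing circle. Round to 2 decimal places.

8.02

The smallest circle enclosing two points has them as diameter endpoints.
Centre = midpoint = (2, -9.5); r² = |PQ|²/4 = 257/4 = 64.25.
r = √(64.25) ≈ 8.02.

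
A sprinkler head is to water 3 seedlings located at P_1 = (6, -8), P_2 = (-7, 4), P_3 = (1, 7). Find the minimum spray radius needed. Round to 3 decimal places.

Side lengths²: P_1P_2² = 313, P_1P_3² = 250, P_2P_3² = 73.
Since P_1P_2² = 313 < 250 + 73 = 323, the triangle is acute, so the smallest enclosing circle is the circumcircle.
Circumcentre = (-5/18, -95/54), r² = 114245/1458.
r = √(114245/1458) ≈ 8.852.

8.852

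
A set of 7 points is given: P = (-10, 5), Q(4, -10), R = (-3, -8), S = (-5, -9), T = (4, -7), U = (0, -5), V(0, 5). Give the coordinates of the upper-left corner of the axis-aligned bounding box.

(-10, 5)

x-range [-10, 4], y-range [-10, 5].
The upper-left corner is (-10, 5).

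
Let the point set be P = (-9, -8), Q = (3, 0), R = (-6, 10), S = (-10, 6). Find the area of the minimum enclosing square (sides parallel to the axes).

The bounding box has width 13 and height 18.
An axis-aligned square enclosing the set must have side ≥ max(width, height).
So the minimum side is max(13, 18) = 18.
Area = 18² = 324.

324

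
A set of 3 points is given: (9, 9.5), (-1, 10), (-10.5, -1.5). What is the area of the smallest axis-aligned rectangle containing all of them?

224.25

x ranges over [-10.5, 9], width 19.5.
y ranges over [-1.5, 10], height 11.5.
Area = 19.5 × 11.5 = 224.25.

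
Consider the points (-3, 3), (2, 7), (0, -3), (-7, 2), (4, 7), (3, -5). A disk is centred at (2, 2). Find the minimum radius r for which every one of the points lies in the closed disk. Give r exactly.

The required radius is the distance from (2, 2) to the farthest point.
Squared distances: 26, 25, 29, 81, 29, 50.
Maximum is 81, attained at (-7, 2).
r = √81 = 9.

9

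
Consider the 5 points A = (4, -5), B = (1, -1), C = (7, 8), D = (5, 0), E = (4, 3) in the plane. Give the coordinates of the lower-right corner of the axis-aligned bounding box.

x-range [1, 7], y-range [-5, 8].
The lower-right corner is (7, -5).

(7, -5)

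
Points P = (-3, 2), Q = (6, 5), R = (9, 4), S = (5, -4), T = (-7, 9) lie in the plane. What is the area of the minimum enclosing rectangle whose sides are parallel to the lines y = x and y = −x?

In coordinates u = x + y, v = x − y the rectangle is axis-aligned; the map (x,y)→(u,v) scales areas by 2.
u-values: -1, 11, 13, 1, 2; range = 13 − (-1) = 14.
v-values: -5, 1, 5, 9, -16; range = 9 − (-16) = 25.
Area = (14 × 25) / 2 = 175.

175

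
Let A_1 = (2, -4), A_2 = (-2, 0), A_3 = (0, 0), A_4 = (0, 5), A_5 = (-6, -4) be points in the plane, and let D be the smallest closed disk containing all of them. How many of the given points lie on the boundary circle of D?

A smallest enclosing disk is always determined by at most three of the input points on its boundary.
The minimum enclosing circle is determined by three boundary points: A_1, A_4, A_5.
Their circumcentre is (-2, -1/6) with r² = 1105/36.
The farthest remaining point A_3 is at distance² 145/36 ≤ 1105/36.
The points at distance exactly r from the centre are A_1, A_4, A_5 — 3 points.

3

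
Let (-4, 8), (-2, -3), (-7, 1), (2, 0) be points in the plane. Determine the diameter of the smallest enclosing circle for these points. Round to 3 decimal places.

11.180

A smallest enclosing disk is always determined by at most three of the input points on its boundary.
The farthest pair is (-4, 8)–(-2, -3) with squared distance 125. The circle on this segment as diameter has centre (-3, 2.5) and r² = 125/4 = 31.25.
Check (-7, 1): distance² to centre = 18.25 ≤ 31.25, so it lies inside.
All remaining points lie in this disk, and no smaller disk contains both endpoints, so this is the minimum enclosing circle.
Diameter = 2r = 2√(31.25) ≈ 11.180.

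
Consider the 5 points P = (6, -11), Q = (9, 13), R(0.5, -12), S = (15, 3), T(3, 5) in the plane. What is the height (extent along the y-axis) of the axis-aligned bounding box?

25

max y = 13, min y = -12, so height = 25.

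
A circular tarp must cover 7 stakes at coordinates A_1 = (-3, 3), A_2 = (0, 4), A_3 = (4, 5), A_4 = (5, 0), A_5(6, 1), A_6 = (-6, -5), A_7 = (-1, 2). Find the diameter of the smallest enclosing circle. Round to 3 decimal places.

14.142

The minimum enclosing circle of a finite set is fixed by two of the points (as a diameter) or three (as a circumcircle).
The farthest pair is A_3–A_6 with squared distance 200. The circle on this segment as diameter has centre (-1, 0) and r² = 200/4 = 50.
Check A_1: distance² to centre = 13 ≤ 50, so it lies inside.
All remaining points lie in this disk, and no smaller disk contains both endpoints, so this is the minimum enclosing circle.
Diameter = 2r = 2√50 ≈ 14.142.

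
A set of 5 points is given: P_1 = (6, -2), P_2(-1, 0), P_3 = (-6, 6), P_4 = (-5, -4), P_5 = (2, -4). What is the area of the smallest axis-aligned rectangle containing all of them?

120

x ranges over [-6, 6], width 12.
y ranges over [-4, 6], height 10.
Area = 12 × 10 = 120.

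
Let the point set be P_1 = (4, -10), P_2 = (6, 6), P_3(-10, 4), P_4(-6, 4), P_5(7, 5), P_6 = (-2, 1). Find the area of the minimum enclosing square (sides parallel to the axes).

The bounding box has width 17 and height 16.
An axis-aligned square enclosing the set must have side ≥ max(width, height).
So the minimum side is max(17, 16) = 17.
Area = 17² = 289.

289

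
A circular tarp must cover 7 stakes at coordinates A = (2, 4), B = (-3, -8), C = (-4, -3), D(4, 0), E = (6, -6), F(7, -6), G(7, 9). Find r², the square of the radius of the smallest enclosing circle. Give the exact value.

97.25

By Welzl's lemma the MEC is supported by two points (diametrically opposite) or three points (on a circumcircle).
The farthest pair is B–G with squared distance 389. The circle on this segment as diameter has centre (2, 0.5) and r² = 389/4 = 97.25.
Check A: distance² to centre = 12.25 ≤ 97.25, so it lies inside.
All remaining points lie in this disk, and no smaller disk contains both endpoints, so this is the minimum enclosing circle.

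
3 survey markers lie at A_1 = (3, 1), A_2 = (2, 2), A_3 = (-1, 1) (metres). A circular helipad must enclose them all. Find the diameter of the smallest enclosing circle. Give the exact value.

4

Side lengths²: A_1A_2² = 2, A_1A_3² = 16, A_2A_3² = 10.
Since A_1A_3² = 16 ≥ 10 + 2 = 12, the angle opposite A_1A_3 is not acute, so the smallest enclosing circle has A_1A_3 as diameter.
Centre = midpoint of A_1A_3 = (1, 1), r² = 16/4 = 4.
Diameter = 2r = 2√4 = 4.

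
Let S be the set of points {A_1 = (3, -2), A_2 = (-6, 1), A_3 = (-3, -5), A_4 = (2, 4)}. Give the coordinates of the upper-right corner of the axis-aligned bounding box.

(3, 4)

x-range [-6, 3], y-range [-5, 4].
The upper-right corner is (3, 4).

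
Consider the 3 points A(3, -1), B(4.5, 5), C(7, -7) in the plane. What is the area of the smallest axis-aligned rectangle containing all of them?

x ranges over [3, 7], width 4.
y ranges over [-7, 5], height 12.
Area = 4 × 12 = 48.

48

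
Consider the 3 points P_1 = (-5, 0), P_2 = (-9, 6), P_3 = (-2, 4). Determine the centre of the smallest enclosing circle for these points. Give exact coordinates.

Side lengths²: P_1P_2² = 52, P_1P_3² = 25, P_2P_3² = 53.
Since P_2P_3² = 53 < 52 + 25 = 77, the triangle is acute, so the smallest enclosing circle is the circumcircle.
Circumcentre = (-199/34, 64/17), r² = 17225/1156.
Centre = (-199/34, 64/17).

(-199/34, 64/17)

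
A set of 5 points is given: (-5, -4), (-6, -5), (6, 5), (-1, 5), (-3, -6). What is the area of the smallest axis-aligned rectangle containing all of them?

x ranges over [-6, 6], width 12.
y ranges over [-6, 5], height 11.
Area = 12 × 11 = 132.

132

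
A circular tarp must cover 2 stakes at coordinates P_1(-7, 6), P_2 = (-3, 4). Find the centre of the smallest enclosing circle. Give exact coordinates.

The smallest circle enclosing two points has them as diameter endpoints.
Centre = midpoint = (-5, 5); r² = |P_1P_2|²/4 = 20/4 = 5.
Centre = (-5, 5).

(-5, 5)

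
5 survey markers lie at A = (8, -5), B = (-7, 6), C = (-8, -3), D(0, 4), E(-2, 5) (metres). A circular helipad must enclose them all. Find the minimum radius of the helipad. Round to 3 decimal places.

By Welzl's lemma the MEC is supported by two points (diametrically opposite) or three points (on a circumcircle).
The farthest pair is A–B with squared distance 346. The circle on this segment as diameter has centre (0.5, 0.5) and r² = 346/4 = 86.5.
Check C: distance² to centre = 84.5 ≤ 86.5, so it lies inside.
All remaining points lie in this disk, and no smaller disk contains both endpoints, so this is the minimum enclosing circle.
r = √(86.5) ≈ 9.301.

9.301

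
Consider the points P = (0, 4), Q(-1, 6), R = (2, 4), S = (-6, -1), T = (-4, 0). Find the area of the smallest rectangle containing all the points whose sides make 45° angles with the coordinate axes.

In coordinates u = x + y, v = x − y the rectangle is axis-aligned; the map (x,y)→(u,v) scales areas by 2.
u-values: 4, 5, 6, -7, -4; range = 6 − (-7) = 13.
v-values: -4, -7, -2, -5, -4; range = -2 − (-7) = 5.
Area = (13 × 5) / 2 = 32.5.

32.5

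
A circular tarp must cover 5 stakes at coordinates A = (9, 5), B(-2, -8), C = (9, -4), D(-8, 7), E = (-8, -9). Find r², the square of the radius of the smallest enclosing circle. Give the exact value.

The minimum enclosing circle of a finite set is fixed by two of the points (as a diameter) or three (as a circumcircle).
The minimum enclosing circle is determined by three boundary points: A, D, E.
Their circumcentre is (-11/34, -1) with r² = 142105/1156.
The farthest remaining point C is at distance² 110893/1156 ≤ 142105/1156.

142105/1156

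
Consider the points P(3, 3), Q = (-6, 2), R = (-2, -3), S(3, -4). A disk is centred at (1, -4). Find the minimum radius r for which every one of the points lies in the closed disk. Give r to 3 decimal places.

The required radius is the distance from (1, -4) to the farthest point.
Squared distances: 53, 85, 10, 4.
Maximum is 85, attained at Q.
r = √85 ≈ 9.220.

9.220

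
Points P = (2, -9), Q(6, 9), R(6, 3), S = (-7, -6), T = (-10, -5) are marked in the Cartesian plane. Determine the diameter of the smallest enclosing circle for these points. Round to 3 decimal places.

21.374

A smallest enclosing disk is always determined by at most three of the input points on its boundary.
The minimum enclosing circle is determined by three boundary points: P, Q, T.
Their circumcentre is (-37/29, 34/29) with r² = 96050/841.
The farthest remaining point S is at distance² 70820/841 ≤ 96050/841.
Diameter = 2r = 2√(96050/841) ≈ 21.374.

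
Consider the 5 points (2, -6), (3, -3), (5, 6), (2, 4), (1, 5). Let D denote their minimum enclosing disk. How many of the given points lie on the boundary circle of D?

A smallest enclosing disk is always determined by at most three of the input points on its boundary.
The farthest pair is (2, -6)–(5, 6) with squared distance 153. The circle on this segment as diameter has centre (3.5, 0) and r² = 153/4 = 38.25.
Check (3, -3): distance² to centre = 9.25 ≤ 38.25, so it lies inside.
All remaining points lie in this disk, and no smaller disk contains both endpoints, so this is the minimum enclosing circle.
The points at distance exactly r from the centre are (2, -6), (5, 6) — 2 points.

2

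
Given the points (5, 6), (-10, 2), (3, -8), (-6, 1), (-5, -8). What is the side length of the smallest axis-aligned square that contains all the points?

The bounding box has width 15 and height 14.
An axis-aligned square enclosing the set must have side ≥ max(width, height).
So the minimum side is max(15, 14) = 15.

15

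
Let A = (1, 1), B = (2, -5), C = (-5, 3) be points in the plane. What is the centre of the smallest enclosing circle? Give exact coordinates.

(-1.5, -1)

Side lengths²: AB² = 37, AC² = 40, BC² = 113.
Since BC² = 113 ≥ 40 + 37 = 77, the angle opposite BC is not acute, so the smallest enclosing circle has BC as diameter.
Centre = midpoint of BC = (-1.5, -1), r² = 113/4 = 28.25.
Centre = (-1.5, -1).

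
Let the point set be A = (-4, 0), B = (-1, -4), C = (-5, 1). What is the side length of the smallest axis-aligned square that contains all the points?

The bounding box has width 4 and height 5.
An axis-aligned square enclosing the set must have side ≥ max(width, height).
So the minimum side is max(4, 5) = 5.

5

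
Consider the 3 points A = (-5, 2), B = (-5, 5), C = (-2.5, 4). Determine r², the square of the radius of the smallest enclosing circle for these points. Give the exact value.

Side lengths²: AB² = 9, AC² = 10.25, BC² = 7.25.
Since AC² = 10.25 < 9 + 7.25 = 16.25, the triangle is acute, so the smallest enclosing circle is the circumcircle.
Circumcentre = (-4.15, 3.5), r² = 2.9725.

2.9725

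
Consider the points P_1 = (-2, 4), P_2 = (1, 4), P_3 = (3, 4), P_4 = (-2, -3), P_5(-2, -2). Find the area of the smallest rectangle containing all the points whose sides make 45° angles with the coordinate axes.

42

In coordinates u = x + y, v = x − y the rectangle is axis-aligned; the map (x,y)→(u,v) scales areas by 2.
u-values: 2, 5, 7, -5, -4; range = 7 − (-5) = 12.
v-values: -6, -3, -1, 1, 0; range = 1 − (-6) = 7.
Area = (12 × 7) / 2 = 42.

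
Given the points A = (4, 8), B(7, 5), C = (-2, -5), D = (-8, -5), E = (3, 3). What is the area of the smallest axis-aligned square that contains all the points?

225

The bounding box has width 15 and height 13.
An axis-aligned square enclosing the set must have side ≥ max(width, height).
So the minimum side is max(15, 13) = 15.
Area = 15² = 225.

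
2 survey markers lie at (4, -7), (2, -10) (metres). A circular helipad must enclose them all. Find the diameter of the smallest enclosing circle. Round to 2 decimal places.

The smallest circle enclosing two points has them as diameter endpoints.
Centre = midpoint = (3, -8.5); r² = |(4, -7)−(2, -10)|²/4 = 13/4 = 3.25.
Diameter = 2r = 2√(3.25) ≈ 3.61.

3.61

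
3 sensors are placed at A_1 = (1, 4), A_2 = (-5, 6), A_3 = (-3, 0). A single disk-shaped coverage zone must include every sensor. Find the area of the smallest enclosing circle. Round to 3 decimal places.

Side lengths²: A_1A_2² = 40, A_1A_3² = 32, A_2A_3² = 40.
Since A_2A_3² = 40 < 40 + 32 = 72, the triangle is acute, so the smallest enclosing circle is the circumcircle.
Circumcentre = (-2.5, 3.5), r² = 12.5.
Area = π·r² = π·12.5 ≈ 39.270.

39.270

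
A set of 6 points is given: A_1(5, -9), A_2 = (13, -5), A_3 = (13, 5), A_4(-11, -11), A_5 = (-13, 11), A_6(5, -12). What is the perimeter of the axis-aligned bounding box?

98

Width = max x − min x = 13 − (-13) = 26.
Height = max y − min y = 11 − (-12) = 23.
Perimeter = 2(26 + 23) = 98.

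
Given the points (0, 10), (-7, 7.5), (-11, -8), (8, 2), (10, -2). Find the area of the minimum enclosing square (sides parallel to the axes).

441

The bounding box has width 21 and height 18.
An axis-aligned square enclosing the set must have side ≥ max(width, height).
So the minimum side is max(21, 18) = 21.
Area = 21² = 441.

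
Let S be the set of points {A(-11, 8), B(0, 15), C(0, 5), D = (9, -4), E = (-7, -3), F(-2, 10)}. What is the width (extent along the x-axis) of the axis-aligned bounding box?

max x = 9, min x = -11, so width = 20.

20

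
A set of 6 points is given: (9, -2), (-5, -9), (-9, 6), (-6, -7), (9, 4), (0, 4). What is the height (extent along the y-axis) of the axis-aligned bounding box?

max y = 6, min y = -9, so height = 15.

15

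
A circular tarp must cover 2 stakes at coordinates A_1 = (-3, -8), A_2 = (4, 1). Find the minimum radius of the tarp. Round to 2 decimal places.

The smallest circle enclosing two points has them as diameter endpoints.
Centre = midpoint = (0.5, -3.5); r² = |A_1A_2|²/4 = 130/4 = 32.5.
r = √(32.5) ≈ 5.70.

5.70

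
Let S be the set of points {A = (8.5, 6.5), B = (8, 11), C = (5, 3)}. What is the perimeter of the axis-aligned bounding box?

23

Width = max x − min x = 8.5 − 5 = 3.5.
Height = max y − min y = 11 − 3 = 8.
Perimeter = 2(3.5 + 8) = 23.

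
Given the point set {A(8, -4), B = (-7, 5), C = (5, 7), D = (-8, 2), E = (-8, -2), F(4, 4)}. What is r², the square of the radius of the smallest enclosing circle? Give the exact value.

27625/361

The minimum enclosing circle is determined by three boundary points: A, B, E.
Their circumcentre is (8/19, 7/19) with r² = 27625/361.
The farthest remaining point D is at distance² 26561/361 ≤ 27625/361.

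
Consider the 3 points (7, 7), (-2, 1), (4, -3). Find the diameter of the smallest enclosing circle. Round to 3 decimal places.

Call the three points A, B, C in the order given.
Side lengths²: AB² = 117, AC² = 109, BC² = 52.
Since AB² = 117 < 109 + 52 = 161, the triangle is acute, so the smallest enclosing circle is the circumcircle.
Circumcentre = (41/12, 2.625), r² = 18421/576.
Diameter = 2r = 2√(18421/576) ≈ 11.310.

11.310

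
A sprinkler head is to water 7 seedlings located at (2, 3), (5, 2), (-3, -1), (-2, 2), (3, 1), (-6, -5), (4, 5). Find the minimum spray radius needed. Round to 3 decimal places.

7.071

The minimum enclosing circle of a finite set is fixed by two of the points (as a diameter) or three (as a circumcircle).
The farthest pair is (-6, -5)–(4, 5) with squared distance 200. The circle on this segment as diameter has centre (-1, 0) and r² = 200/4 = 50.
Check (2, 3): distance² to centre = 18 ≤ 50, so it lies inside.
All remaining points lie in this disk, and no smaller disk contains both endpoints, so this is the minimum enclosing circle.
r = √50 ≈ 7.071.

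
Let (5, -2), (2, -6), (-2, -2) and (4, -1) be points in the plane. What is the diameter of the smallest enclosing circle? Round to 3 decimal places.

7.071

The minimum enclosing circle is determined by three boundary points: (5, -2), (2, -6), (-2, -2).
Their circumcentre is (1.5, -2.5) with r² = 12.5.
The farthest remaining point (4, -1) is at distance² 8.5 ≤ 12.5.
Diameter = 2r = 2√(12.5) ≈ 7.071.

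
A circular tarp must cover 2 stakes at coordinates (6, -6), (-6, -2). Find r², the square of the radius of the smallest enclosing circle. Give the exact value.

40

The smallest circle enclosing two points has them as diameter endpoints.
Centre = midpoint = (0, -4); r² = |(6, -6)−(-6, -2)|²/4 = 160/4 = 40.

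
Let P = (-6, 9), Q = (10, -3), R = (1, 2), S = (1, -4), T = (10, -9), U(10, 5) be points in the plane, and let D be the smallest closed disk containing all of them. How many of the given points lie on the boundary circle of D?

The minimum enclosing circle of a finite set is fixed by two of the points (as a diameter) or three (as a circumcircle).
The farthest pair is P–T with squared distance 580. The circle on this segment as diameter has centre (2, 0) and r² = 580/4 = 145.
Check Q: distance² to centre = 73 ≤ 145, so it lies inside.
All remaining points lie in this disk, and no smaller disk contains both endpoints, so this is the minimum enclosing circle.
The points at distance exactly r from the centre are P, T — 2 points.

2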